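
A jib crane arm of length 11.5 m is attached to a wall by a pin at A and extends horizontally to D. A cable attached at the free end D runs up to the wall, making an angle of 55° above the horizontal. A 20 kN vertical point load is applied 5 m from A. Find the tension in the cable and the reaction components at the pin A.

ΣM about A: T·sin55°·11.5 − 20·5 = 0 → T = 100/(11.5·0.819152) = 10.6154 ≈ 10.62 kN.
ΣF_x = 0: A_x − T·cos55° = 0 → A_x = 10.6154 × 0.573576 = 6.089 kN.
ΣF_y = 0: A_y + T·sin55° − 20 = 0 → A_y = 20 − 10.6154 × 0.819152 = 11.30 kN.

T = 10.62 kN, A_x = 6.089 kN, A_y = 11.30 kN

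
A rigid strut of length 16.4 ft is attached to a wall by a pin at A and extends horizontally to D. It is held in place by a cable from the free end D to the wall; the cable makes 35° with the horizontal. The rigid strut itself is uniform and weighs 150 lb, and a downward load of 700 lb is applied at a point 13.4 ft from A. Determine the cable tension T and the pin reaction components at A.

T = 1128 lb, A_x = 923.9 lb, A_y = 203.0 lb

ΣM about A: T·sin35°·16.4 − 150·8.2 − 700·13.4 = 0 → T = 10610/(16.4·0.573576) = 1127.93 ≈ 1128 lb.
ΣF_x = 0: A_x − T·cos35° = 0 → A_x = 1127.93 × 0.819152 = 923.9 lb.
ΣF_y = 0: A_y + T·sin35° − 150 − 700 = 0 → A_y = 850 − 1127.93 × 0.573576 = 203.0 lb.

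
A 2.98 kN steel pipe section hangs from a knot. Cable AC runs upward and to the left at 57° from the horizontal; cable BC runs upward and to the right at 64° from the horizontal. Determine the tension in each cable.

T_AC = 1.524 kN, T_BC = 1.893 kN

ΣF_x = 0: −T_AC·cos57° + T_BC·cos64° = 0 → T_BC = 1.24242·T_AC.
ΣF_y = 0: T_AC·sin57° + T_BC·sin64° = 2.98.
Substitute: T_AC·(0.838671 + 1.24242·0.898794) = 2.98 → T_AC = 1.52402 ≈ 1.524 kN.
Then T_BC = 1.24242 × 1.52402 = 1.893 kN.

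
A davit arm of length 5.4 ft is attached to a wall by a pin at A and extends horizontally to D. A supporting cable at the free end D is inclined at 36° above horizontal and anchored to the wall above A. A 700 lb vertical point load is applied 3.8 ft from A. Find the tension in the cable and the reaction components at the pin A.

T = 838.0 lb, A_x = 678.0 lb, A_y = 207.4 lb

ΣM about A: T·sin36°·5.4 − 700·3.8 = 0 → T = 2660/(5.4·0.587785) = 838.049 ≈ 838.0 lb.
ΣF_x = 0: A_x − T·cos36° = 0 → A_x = 838.049 × 0.809017 = 678.0 lb.
ΣF_y = 0: A_y + T·sin36° − 700 = 0 → A_y = 700 − 838.049 × 0.587785 = 207.4 lb.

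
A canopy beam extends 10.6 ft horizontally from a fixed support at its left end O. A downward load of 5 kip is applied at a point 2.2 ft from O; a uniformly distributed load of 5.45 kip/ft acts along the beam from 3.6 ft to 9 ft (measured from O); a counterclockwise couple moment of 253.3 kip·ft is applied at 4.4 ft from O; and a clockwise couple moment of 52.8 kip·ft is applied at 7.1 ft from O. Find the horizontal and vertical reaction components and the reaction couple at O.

Resultant of the distributed load: 5.45 × 5.4 = 29.43 kip at 6.3 ft from O.
ΣF_x = 0: O_x = 0.
ΣF_y = 0: O_y − 5 − 5.45·5.4 = 0 → O_y = 34.43 kip.
ΣM about O: M_O − 5·2.2 − (5.45·5.4)·6.3 + 253.3 − 52.8 = 0 → M_O = -4.091 kip·ft.

O_x = 0, O_y = 34.43 kip, M_O = -4.091 kip·ft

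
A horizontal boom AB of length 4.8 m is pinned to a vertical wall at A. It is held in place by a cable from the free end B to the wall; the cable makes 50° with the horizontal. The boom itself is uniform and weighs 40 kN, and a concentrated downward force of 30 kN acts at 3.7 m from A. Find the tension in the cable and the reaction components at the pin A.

ΣM about A: T·sin50°·4.8 − 40·2.4 − 30·3.7 = 0 → T = 207/(4.8·0.766044) = 56.2957 ≈ 56.30 kN.
ΣF_x = 0: A_x − T·cos50° = 0 → A_x = 56.2957 × 0.642788 = 36.19 kN.
ΣF_y = 0: A_y + T·sin50° − 40 − 30 = 0 → A_y = 70 − 56.2957 × 0.766044 = 26.88 kN.

T = 56.30 kN, A_x = 36.19 kN, A_y = 26.88 kN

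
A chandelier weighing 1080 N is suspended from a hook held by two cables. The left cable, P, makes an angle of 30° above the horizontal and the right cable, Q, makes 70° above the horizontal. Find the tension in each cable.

ΣF_x = 0: −T_P·cos30° + T_Q·cos70° = 0 → T_Q = 2.53209·T_P.
ΣF_y = 0: T_P·sin30° + T_Q·sin70° = 1080.
Substitute: T_P·(0.5 + 2.53209·0.939693) = 1080 → T_P = 375.08 ≈ 375.1 N.
Then T_Q = 2.53209 × 375.08 = 949.7 N.

T_P = 375.1 N, T_Q = 949.7 N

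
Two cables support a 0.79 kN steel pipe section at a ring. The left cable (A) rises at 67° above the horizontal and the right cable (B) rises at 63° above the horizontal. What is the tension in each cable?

ΣF_x = 0: −T_A·cos67° + T_B·cos63° = 0 → T_B = 0.860659·T_A.
ΣF_y = 0: T_A·sin67° + T_B·sin63° = 0.79.
Substitute: T_A·(0.920505 + 0.860659·0.891007) = 0.79 → T_A = 0.468187 ≈ 0.4682 kN.
Then T_B = 0.860659 × 0.468187 = 0.4029 kN.

T_A = 0.4682 kN, T_B = 0.4029 kN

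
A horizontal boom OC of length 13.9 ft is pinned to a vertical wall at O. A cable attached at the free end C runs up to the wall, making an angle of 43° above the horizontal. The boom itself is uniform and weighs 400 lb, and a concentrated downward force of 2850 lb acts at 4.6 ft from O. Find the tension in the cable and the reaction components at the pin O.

ΣM about O: T·sin43°·13.9 − 400·6.95 − 2850·4.6 = 0 → T = 15890/(13.9·0.681998) = 1676.2 ≈ 1676 lb.
ΣF_x = 0: O_x − T·cos43° = 0 → O_x = 1676.2 × 0.731354 = 1226 lb.
ΣF_y = 0: O_y + T·sin43° − 400 − 2850 = 0 → O_y = 3250 − 1676.2 × 0.681998 = 2107 lb.

T = 1676 lb, O_x = 1226 lb, O_y = 2107 lb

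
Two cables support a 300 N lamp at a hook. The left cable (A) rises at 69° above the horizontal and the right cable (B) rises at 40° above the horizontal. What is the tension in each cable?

T_A = 243.1 N, T_B = 113.7 N

ΣF_x = 0: −T_A·cos69° + T_B·cos40° = 0 → T_B = 0.467816·T_A.
ΣF_y = 0: T_A·sin69° + T_B·sin40° = 300.
Substitute: T_A·(0.93358 + 0.467816·0.642788) = 300 → T_A = 243.055 ≈ 243.1 N.
Then T_B = 0.467816 × 243.055 = 113.7 N.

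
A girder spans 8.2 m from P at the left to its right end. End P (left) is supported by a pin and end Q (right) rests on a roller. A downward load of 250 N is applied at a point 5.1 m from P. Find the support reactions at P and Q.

Taking moments about P: Q_y·8.2 − 250·5.1 = 0 → Q_y = 1275/8.2 = 155.488 ≈ 155.5 N.
ΣF_y = 0: P_y + 155.488 − 250 = 0 → P_y = 94.51 N.
ΣF_x = 0: no horizontal applied forces, so P_x = 0.

P_x = 0, P_y = 94.51 N, Q_y = 155.5 N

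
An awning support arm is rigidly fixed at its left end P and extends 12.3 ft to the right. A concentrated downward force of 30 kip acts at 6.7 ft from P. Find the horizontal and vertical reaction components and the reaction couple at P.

ΣF_x = 0: P_x = 0.
ΣF_y = 0: P_y − 30 = 0 → P_y = 30.00 kip.
ΣM about P: M_P − 30·6.7 = 0 → M_P = 201.0 kip·ft.

P_x = 0, P_y = 30.00 kip, M_P = 201.0 kip·ft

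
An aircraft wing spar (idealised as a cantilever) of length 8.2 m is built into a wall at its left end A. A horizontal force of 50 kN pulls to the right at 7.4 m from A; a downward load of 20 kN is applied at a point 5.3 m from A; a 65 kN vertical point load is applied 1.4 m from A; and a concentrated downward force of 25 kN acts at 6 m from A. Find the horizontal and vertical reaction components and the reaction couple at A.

A_x = -50.00 kN, A_y = 110.0 kN, M_A = 347.0 kN·m

ΣF_x = 0: A_x + 50 = 0 → A_x = -50.00 kN.
ΣF_y = 0: A_y − 20 − 65 − 25 = 0 → A_y = 110.0 kN.
ΣM about A: M_A − 20·5.3 − 65·1.4 − 25·6 = 0 → M_A = 347.0 kN·m.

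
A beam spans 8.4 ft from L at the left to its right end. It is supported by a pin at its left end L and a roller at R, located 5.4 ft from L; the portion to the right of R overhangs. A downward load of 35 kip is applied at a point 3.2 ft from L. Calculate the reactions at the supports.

L_x = 0, L_y = 14.26 kip, R_y = 20.74 kip

Taking moments about L: R_y·5.4 − 35·3.2 = 0 → R_y = 112/5.4 = 20.7407 ≈ 20.74 kip.
ΣF_y = 0: L_y + 20.7407 − 35 = 0 → L_y = 14.26 kip.
ΣF_x = 0: no horizontal applied forces, so L_x = 0.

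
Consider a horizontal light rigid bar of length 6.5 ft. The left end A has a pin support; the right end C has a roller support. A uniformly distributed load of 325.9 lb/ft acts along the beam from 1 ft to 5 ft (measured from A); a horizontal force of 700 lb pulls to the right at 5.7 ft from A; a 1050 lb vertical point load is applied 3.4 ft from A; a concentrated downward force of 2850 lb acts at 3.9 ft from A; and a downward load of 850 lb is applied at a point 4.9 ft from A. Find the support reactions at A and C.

Resultant of the distributed load: 325.9 × 4 = 1303.6 lb at 3 ft from A.
Taking moments about A: C_y·6.5 − (325.9·4)·3 − 1050·3.4 − 2850·3.9 − 850·4.9 = 0 → C_y = 22760.8/6.5 = 3501.66 ≈ 3502 lb.
ΣF_y = 0: A_y + 3501.66 − 325.9·4 − 1050 − 2850 − 850 = 0 → A_y = 2552 lb.
ΣF_x = 0: A_x + 700 = 0 → A_x = -700.0 lb.

A_x = -700.0 lb, A_y = 2552 lb, C_y = 3502 lb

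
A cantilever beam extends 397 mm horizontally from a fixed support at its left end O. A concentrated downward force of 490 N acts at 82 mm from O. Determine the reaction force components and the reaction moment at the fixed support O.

ΣF_x = 0: O_x = 0.
ΣF_y = 0: O_y − 490 = 0 → O_y = 490.0 N.
ΣM about O: M_O − 490·82 = 0 → M_O = 40180 N·mm.

O_x = 0, O_y = 490.0 N, M_O = 40180 N·mm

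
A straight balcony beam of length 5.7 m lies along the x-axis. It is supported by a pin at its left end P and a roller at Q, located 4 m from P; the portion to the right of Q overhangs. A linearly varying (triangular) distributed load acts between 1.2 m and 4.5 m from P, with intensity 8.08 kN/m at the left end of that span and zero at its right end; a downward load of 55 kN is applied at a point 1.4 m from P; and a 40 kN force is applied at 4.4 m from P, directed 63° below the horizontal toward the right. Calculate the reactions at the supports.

P_x = -18.16 kN, P_y = 37.85 kN, Q_y = 66.12 kN

Resultant of the triangular load: ½ × 8.08 × 3.3 = 13.332 kN, acting at 2.3 m from P (one-third of the span from the peak).
ΣM about P: Q_y·4 − (½·8.08·3.3)·2.3 − 55·1.4 − 40·sin63°·4.4 = 0 → Q_y = 264.481/4 = 66.1202 ≈ 66.12 kN.
ΣF_y = 0: P_y + 66.1202 − ½·8.08·3.3 − 55 − 40·sin63° = 0 → P_y = 37.85 kN.
ΣF_x = 0: P_x + 40·cos63° = 0 → P_x = -18.16 kN.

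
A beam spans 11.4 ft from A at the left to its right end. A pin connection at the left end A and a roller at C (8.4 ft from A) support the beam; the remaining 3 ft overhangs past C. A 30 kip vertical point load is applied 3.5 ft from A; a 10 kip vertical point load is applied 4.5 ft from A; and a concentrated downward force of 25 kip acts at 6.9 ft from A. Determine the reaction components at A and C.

Moments about A: C_y·8.4 − 30·3.5 − 10·4.5 − 25·6.9 = 0 → C_y = 322.5/8.4 = 38.3929 ≈ 38.39 kip.
ΣF_y = 0: A_y + 38.3929 − 30 − 10 − 25 = 0 → A_y = 26.61 kip.
ΣF_x = 0: no horizontal applied forces, so A_x = 0.

A_x = 0, A_y = 26.61 kip, C_y = 38.39 kip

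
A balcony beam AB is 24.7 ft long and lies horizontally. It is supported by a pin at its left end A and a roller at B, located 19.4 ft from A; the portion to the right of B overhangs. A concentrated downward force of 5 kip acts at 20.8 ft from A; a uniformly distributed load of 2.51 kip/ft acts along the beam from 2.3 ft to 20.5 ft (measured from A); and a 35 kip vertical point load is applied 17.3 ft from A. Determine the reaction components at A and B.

A_x = 0, A_y = 22.27 kip, B_y = 63.42 kip

Resultant of the distributed load: 2.51 × 18.2 = 45.682 kip at 11.4 ft from A.
ΣM about A: B_y·19.4 − 5·20.8 − (2.51·18.2)·11.4 − 35·17.3 = 0 → B_y = 1230.2748/19.4 = 63.4162 ≈ 63.42 kip.
ΣF_y = 0: A_y + 63.4162 − 5 − 2.51·18.2 − 35 = 0 → A_y = 22.27 kip.
ΣF_x = 0: no horizontal applied forces, so A_x = 0.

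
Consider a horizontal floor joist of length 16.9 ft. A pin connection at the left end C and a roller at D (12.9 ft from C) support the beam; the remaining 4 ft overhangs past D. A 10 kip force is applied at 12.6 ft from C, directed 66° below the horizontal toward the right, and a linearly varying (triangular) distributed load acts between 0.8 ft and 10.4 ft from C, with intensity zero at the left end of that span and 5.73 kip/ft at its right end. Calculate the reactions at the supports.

C_x = -4.067 kip, C_y = 12.37 kip, D_y = 24.27 kip

Resultant of the triangular load: ½ × 5.73 × 9.6 = 27.504 kip, acting at 7.2 ft from C (one-third of the span from the peak).
Moments about C: D_y·12.9 − 10·sin66°·12.6 − (½·5.73·9.6)·7.2 = 0 → D_y = 313.136/12.9 = 24.2741 ≈ 24.27 kip.
ΣF_y = 0: C_y + 24.2741 − 10·sin66° − ½·5.73·9.6 = 0 → C_y = 12.37 kip.
ΣF_x = 0: C_x + 10·cos66° = 0 → C_x = -4.067 kip.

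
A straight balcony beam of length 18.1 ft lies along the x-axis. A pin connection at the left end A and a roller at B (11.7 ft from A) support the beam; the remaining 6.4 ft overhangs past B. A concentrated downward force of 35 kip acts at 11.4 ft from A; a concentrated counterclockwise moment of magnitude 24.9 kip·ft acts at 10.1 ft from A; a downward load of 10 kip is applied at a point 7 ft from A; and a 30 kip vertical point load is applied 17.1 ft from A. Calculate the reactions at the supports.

A_x = 0, A_y = -6.803 kip, B_y = 81.80 kip

ΣM about A: B_y·11.7 − 35·11.4 + 24.9 − 10·7 − 30·17.1 = 0 → B_y = 957.1/11.7 = 81.8034 ≈ 81.80 kip.
ΣF_y = 0: A_y + 81.8034 − 35 − 10 − 30 = 0 → A_y = -6.803 kip.
ΣF_x = 0: no horizontal applied forces, so A_x = 0.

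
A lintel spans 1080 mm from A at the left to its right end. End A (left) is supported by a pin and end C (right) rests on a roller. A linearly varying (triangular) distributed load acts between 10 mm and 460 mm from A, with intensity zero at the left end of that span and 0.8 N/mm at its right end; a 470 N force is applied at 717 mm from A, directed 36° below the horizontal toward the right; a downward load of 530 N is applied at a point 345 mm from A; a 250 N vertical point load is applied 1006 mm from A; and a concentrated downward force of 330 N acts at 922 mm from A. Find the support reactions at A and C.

A_x = -380.2 N, A_y = 647.3 N, C_y = 919.0 N

Resultant of the triangular load: ½ × 0.8 × 450 = 180 N, acting at 310 mm from A (one-third of the span from the peak).
Moments about A: C_y·1080 − (½·0.8·450)·310 − 470·sin36°·717 − 530·345 − 250·1006 − 330·922 = 0 → C_y = 992488/1080 = 918.97 ≈ 919.0 N.
ΣF_y = 0: A_y + 918.97 − ½·0.8·450 − 470·sin36° − 530 − 250 − 330 = 0 → A_y = 647.3 N.
ΣF_x = 0: A_x + 470·cos36° = 0 → A_x = -380.2 N.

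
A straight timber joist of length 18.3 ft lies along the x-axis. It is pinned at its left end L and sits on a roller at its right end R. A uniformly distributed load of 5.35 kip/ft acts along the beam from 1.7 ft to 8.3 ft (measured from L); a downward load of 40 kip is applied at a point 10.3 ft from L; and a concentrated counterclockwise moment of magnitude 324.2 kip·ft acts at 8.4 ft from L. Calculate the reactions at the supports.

Resultant of the distributed load: 5.35 × 6.6 = 35.31 kip at 5 ft from L.
Taking moments about L: R_y·18.3 − (5.35·6.6)·5 − 40·10.3 + 324.2 = 0 → R_y = 264.35/18.3 = 14.4454 ≈ 14.45 kip.
ΣF_y = 0: L_y + 14.4454 − 5.35·6.6 − 40 = 0 → L_y = 60.86 kip.
ΣF_x = 0: no horizontal applied forces, so L_x = 0.

L_x = 0, L_y = 60.86 kip, R_y = 14.45 kip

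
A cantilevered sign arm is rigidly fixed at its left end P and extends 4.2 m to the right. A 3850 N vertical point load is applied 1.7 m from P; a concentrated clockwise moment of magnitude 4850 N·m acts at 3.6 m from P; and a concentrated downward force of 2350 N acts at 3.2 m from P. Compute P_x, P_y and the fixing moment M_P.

ΣF_x = 0: P_x = 0.
ΣF_y = 0: P_y − 3850 − 2350 = 0 → P_y = 6200 N.
ΣM about P: M_P − 3850·1.7 − 4850 − 2350·3.2 = 0 → M_P = 18920 N·m.

P_x = 0, P_y = 6200 N, M_P = 18920 N·m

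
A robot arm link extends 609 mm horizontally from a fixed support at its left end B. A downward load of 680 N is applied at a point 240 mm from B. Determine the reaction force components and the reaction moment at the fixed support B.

B_x = 0, B_y = 680.0 N, M_B = 163200 N·mm

ΣF_x = 0: B_x = 0.
ΣF_y = 0: B_y − 680 = 0 → B_y = 680.0 N.
ΣM about B: M_B − 680·240 = 0 → M_B = 163200 N·mm.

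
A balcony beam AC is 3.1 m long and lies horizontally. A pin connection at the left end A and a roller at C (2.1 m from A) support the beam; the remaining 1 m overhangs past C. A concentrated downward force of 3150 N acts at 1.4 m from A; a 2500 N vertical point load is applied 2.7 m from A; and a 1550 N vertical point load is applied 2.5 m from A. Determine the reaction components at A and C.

A_x = 0, A_y = 40.48 N, C_y = 7160 N

ΣM about A: C_y·2.1 − 3150·1.4 − 2500·2.7 − 1550·2.5 = 0 → C_y = 15035/2.1 = 7159.52 ≈ 7160 N.
ΣF_y = 0: A_y + 7159.52 − 3150 − 2500 − 1550 = 0 → A_y = 40.48 N.
ΣF_x = 0: no horizontal applied forces, so A_x = 0.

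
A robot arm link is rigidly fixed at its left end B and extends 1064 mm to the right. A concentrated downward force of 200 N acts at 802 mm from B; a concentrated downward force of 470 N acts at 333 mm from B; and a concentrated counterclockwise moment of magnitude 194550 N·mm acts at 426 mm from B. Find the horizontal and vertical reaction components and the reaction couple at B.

B_x = 0, B_y = 670.0 N, M_B = 122400 N·mm

ΣF_x = 0: B_x = 0.
ΣF_y = 0: B_y − 200 − 470 = 0 → B_y = 670.0 N.
ΣM about B: M_B − 200·802 − 470·333 + 194550 = 0 → M_B = 122400 N·mm.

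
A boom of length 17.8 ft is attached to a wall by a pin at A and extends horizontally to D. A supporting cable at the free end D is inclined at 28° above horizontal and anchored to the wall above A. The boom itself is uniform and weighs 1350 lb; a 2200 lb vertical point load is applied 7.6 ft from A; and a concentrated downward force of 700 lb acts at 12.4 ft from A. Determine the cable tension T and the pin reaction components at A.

T = 4477 lb, A_x = 3953 lb, A_y = 2148 lb

ΣM about A: T·sin28°·17.8 − 1350·8.9 − 2200·7.6 − 700·12.4 = 0 → T = 37415/(17.8·0.469472) = 4477.3 ≈ 4477 lb.
ΣF_x = 0: A_x − T·cos28° = 0 → A_x = 4477.3 × 0.882948 = 3953 lb.
ΣF_y = 0: A_y + T·sin28° − 1350 − 2200 − 700 = 0 → A_y = 4250 − 4477.3 × 0.469472 = 2148 lb.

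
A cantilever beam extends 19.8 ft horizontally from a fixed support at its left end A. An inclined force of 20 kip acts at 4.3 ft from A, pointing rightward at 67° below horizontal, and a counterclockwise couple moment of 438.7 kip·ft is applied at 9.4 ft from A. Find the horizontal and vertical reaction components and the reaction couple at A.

ΣF_x = 0: A_x + 20·cos67° = 0 → A_x = -7.815 kip.
ΣF_y = 0: A_y − 20·sin67° = 0 → A_y = 18.41 kip.
ΣM about A: M_A − 20·sin67°·4.3 + 438.7 = 0 → M_A = -359.5 kip·ft.

A_x = -7.815 kip, A_y = 18.41 kip, M_A = -359.5 kip·ft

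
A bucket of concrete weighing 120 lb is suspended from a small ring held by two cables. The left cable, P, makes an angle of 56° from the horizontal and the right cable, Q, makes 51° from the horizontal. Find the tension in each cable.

ΣF_x = 0: −T_P·cos56° + T_Q·cos51° = 0 → T_Q = 0.888566·T_P.
ΣF_y = 0: T_P·sin56° + T_Q·sin51° = 120.
Substitute: T_P·(0.829038 + 0.888566·0.777146) = 120 → T_P = 78.969 ≈ 78.97 lb.
Then T_Q = 0.888566 × 78.969 = 70.17 lb.

T_P = 78.97 lb, T_Q = 70.17 lb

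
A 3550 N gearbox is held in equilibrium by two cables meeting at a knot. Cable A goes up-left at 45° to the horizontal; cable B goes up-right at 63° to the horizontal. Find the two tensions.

ΣF_x = 0: −T_A·cos45° + T_B·cos63° = 0 → T_B = 1.55754·T_A.
ΣF_y = 0: T_A·sin45° + T_B·sin63° = 3550.
Substitute: T_A·(0.707107 + 1.55754·0.891007) = 3550 → T_A = 1694.6 ≈ 1695 N.
Then T_B = 1.55754 × 1694.6 = 2639 N.

T_A = 1695 N, T_B = 2639 N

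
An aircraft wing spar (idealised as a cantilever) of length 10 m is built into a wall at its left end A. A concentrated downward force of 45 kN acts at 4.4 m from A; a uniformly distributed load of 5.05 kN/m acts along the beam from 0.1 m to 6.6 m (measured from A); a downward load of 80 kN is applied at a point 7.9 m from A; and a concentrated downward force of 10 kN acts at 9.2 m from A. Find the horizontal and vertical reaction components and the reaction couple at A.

Resultant of the distributed load: 5.05 × 6.5 = 32.825 kN at 3.35 m from A.
ΣF_x = 0: A_x = 0.
ΣF_y = 0: A_y − 45 − 5.05·6.5 − 80 − 10 = 0 → A_y = 167.8 kN.
ΣM about A: M_A − 45·4.4 − (5.05·6.5)·3.35 − 80·7.9 − 10·9.2 = 0 → M_A = 1032 kN·m.

A_x = 0, A_y = 167.8 kN, M_A = 1032 kN·m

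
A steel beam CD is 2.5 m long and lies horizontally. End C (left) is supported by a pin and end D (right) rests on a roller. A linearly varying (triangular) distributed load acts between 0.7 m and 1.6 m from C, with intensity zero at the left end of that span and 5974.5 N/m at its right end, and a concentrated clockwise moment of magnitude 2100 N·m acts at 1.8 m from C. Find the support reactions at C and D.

Resultant of the triangular load: ½ × 5974.5 × 0.9 = 2688.525 N, acting at 1.3 m from C (one-third of the span from the peak).
Taking moments about C: D_y·2.5 − (½·5974.5·0.9)·1.3 − 2100 = 0 → D_y = 5595.0825/2.5 = 2238.03 ≈ 2238 N.
ΣF_y = 0: C_y + 2238.03 − ½·5974.5·0.9 = 0 → C_y = 450.5 N.
ΣF_x = 0: no horizontal applied forces, so C_x = 0.

C_x = 0, C_y = 450.5 N, D_y = 2238 N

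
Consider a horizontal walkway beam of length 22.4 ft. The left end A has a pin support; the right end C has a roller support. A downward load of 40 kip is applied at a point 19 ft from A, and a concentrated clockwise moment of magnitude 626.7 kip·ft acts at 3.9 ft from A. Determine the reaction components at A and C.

Moments about A: C_y·22.4 − 40·19 − 626.7 = 0 → C_y = 1386.7/22.4 = 61.9063 ≈ 61.91 kip.
ΣF_y = 0: A_y + 61.9063 − 40 = 0 → A_y = -21.91 kip.
ΣF_x = 0: no horizontal applied forces, so A_x = 0.

A_x = 0, A_y = -21.91 kip, C_y = 61.91 kip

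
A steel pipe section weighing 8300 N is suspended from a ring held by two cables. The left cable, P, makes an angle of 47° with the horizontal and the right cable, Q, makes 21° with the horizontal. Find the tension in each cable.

T_P = 8357 N, T_Q = 6105 N

ΣF_x = 0: −T_P·cos47° + T_Q·cos21° = 0 → T_Q = 0.730519·T_P.
ΣF_y = 0: T_P·sin47° + T_Q·sin21° = 8300.
Substitute: T_P·(0.731354 + 0.730519·0.358368) = 8300 → T_P = 8357.26 ≈ 8357 N.
Then T_Q = 0.730519 × 8357.26 = 6105 N.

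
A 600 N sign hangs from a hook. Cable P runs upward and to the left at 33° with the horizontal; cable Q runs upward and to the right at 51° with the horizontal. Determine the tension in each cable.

ΣF_x = 0: −T_P·cos33° + T_Q·cos51° = 0 → T_Q = 1.33266·T_P.
ΣF_y = 0: T_P·sin33° + T_Q·sin51° = 600.
Substitute: T_P·(0.544639 + 1.33266·0.777146) = 600 → T_P = 379.672 ≈ 379.7 N.
Then T_Q = 1.33266 × 379.672 = 506.0 N.

T_P = 379.7 N, T_Q = 506.0 N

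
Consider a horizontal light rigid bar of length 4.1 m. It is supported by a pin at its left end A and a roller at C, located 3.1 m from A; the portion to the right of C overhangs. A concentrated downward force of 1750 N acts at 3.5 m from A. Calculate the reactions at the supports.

A_x = 0, A_y = -225.8 N, C_y = 1976 N

Taking moments about A: C_y·3.1 − 1750·3.5 = 0 → C_y = 6125/3.1 = 1975.81 ≈ 1976 N.
ΣF_y = 0: A_y + 1975.81 − 1750 = 0 → A_y = -225.8 N.
ΣF_x = 0: no horizontal applied forces, so A_x = 0.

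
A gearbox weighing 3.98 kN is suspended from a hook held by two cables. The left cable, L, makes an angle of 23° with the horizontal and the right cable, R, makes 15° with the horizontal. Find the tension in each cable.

ΣF_x = 0: −T_L·cos23° + T_R·cos15° = 0 → T_R = 0.952977·T_L.
ΣF_y = 0: T_L·sin23° + T_R·sin15° = 3.98.
Substitute: T_L·(0.390731 + 0.952977·0.258819) = 3.98 → T_L = 6.24432 ≈ 6.244 kN.
Then T_R = 0.952977 × 6.24432 = 5.951 kN.

T_L = 6.244 kN, T_R = 5.951 kN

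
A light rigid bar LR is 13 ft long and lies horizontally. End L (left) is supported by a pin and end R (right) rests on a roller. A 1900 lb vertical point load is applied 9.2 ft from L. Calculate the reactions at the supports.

ΣM about L: R_y·13 − 1900·9.2 = 0 → R_y = 17480/13 = 1344.62 ≈ 1345 lb.
ΣF_y = 0: L_y + 1344.62 − 1900 = 0 → L_y = 555.4 lb.
ΣF_x = 0: no horizontal applied forces, so L_x = 0.

L_x = 0, L_y = 555.4 lb, R_y = 1345 lb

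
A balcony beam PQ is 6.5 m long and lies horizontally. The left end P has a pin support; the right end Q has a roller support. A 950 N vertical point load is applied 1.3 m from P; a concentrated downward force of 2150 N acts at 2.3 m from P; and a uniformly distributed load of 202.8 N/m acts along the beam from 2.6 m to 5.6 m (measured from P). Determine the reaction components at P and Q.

Resultant of the distributed load: 202.8 × 3 = 608.4 N at 4.1 m from P.
ΣM about P: Q_y·6.5 − 950·1.3 − 2150·2.3 − (202.8·3)·4.1 = 0 → Q_y = 8674.44/6.5 = 1334.53 ≈ 1335 N.
ΣF_y = 0: P_y + 1334.53 − 950 − 2150 − 202.8·3 = 0 → P_y = 2374 N.
ΣF_x = 0: no horizontal applied forces, so P_x = 0.

P_x = 0, P_y = 2374 N, Q_y = 1335 N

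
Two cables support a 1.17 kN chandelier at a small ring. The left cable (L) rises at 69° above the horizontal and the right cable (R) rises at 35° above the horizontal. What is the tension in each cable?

ΣF_x = 0: −T_L·cos69° + T_R·cos35° = 0 → T_R = 0.437486·T_L.
ΣF_y = 0: T_L·sin69° + T_R·sin35° = 1.17.
Substitute: T_L·(0.93358 + 0.437486·0.573576) = 1.17 → T_L = 0.987749 ≈ 0.9877 kN.
Then T_R = 0.437486 × 0.987749 = 0.4321 kN.

T_L = 0.9877 kN, T_R = 0.4321 kN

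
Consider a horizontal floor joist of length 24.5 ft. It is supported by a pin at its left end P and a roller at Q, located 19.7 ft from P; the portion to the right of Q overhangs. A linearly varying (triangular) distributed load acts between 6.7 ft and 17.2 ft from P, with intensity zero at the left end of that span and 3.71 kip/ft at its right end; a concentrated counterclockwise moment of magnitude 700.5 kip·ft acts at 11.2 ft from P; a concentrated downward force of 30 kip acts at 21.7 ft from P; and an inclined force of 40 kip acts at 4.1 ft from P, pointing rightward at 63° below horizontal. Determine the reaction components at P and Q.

Resultant of the triangular load: ½ × 3.71 × 10.5 = 19.4775 kip, acting at 13.7 ft from P (one-third of the span from the peak).
Moments about P: Q_y·19.7 − (½·3.71·10.5)·13.7 + 700.5 − 30·21.7 − 40·sin63°·4.1 = 0 → Q_y = 363.467/19.7 = 18.4501 ≈ 18.45 kip.
ΣF_y = 0: P_y + 18.4501 − ½·3.71·10.5 − 30 − 40·sin63° = 0 → P_y = 66.67 kip.
ΣF_x = 0: P_x + 40·cos63° = 0 → P_x = -18.16 kip.

P_x = -18.16 kip, P_y = 66.67 kip, Q_y = 18.45 kip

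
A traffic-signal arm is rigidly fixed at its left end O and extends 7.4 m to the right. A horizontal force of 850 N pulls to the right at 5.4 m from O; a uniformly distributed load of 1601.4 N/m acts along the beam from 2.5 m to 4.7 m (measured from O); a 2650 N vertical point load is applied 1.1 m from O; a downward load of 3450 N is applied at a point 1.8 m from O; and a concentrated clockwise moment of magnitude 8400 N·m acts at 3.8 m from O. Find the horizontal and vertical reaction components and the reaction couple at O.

O_x = -850.0 N, O_y = 9623 N, M_O = 30210 N·m

Resultant of the distributed load: 1601.4 × 2.2 = 3523.08 N at 3.6 m from O.
ΣF_x = 0: O_x + 850 = 0 → O_x = -850.0 N.
ΣF_y = 0: O_y − 1601.4·2.2 − 2650 − 3450 = 0 → O_y = 9623 N.
ΣM about O: M_O − (1601.4·2.2)·3.6 − 2650·1.1 − 3450·1.8 − 8400 = 0 → M_O = 30210 N·m.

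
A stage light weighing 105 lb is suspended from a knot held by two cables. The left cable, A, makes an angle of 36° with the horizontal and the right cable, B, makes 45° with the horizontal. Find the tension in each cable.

ΣF_x = 0: −T_A·cos36° + T_B·cos45° = 0 → T_B = 1.14412·T_A.
ΣF_y = 0: T_A·sin36° + T_B·sin45° = 105.
Substitute: T_A·(0.587785 + 1.14412·0.707107) = 105 → T_A = 75.1718 ≈ 75.17 lb.
Then T_B = 1.14412 × 75.1718 = 86.01 lb.

T_A = 75.17 lb, T_B = 86.01 lb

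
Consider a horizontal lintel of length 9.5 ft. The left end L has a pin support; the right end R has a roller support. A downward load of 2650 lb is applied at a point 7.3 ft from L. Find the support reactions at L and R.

L_x = 0, L_y = 613.7 lb, R_y = 2036 lb

Taking moments about L: R_y·9.5 − 2650·7.3 = 0 → R_y = 19345/9.5 = 2036.32 ≈ 2036 lb.
ΣF_y = 0: L_y + 2036.32 − 2650 = 0 → L_y = 613.7 lb.
ΣF_x = 0: no horizontal applied forces, so L_x = 0.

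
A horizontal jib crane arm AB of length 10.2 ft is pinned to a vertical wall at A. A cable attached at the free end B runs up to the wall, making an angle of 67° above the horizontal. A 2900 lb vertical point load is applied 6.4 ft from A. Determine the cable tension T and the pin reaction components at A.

T = 1977 lb, A_x = 772.4 lb, A_y = 1080 lb

ΣM about A: T·sin67°·10.2 − 2900·6.4 = 0 → T = 18560/(10.2·0.920505) = 1976.75 ≈ 1977 lb.
ΣF_x = 0: A_x − T·cos67° = 0 → A_x = 1976.75 × 0.390731 = 772.4 lb.
ΣF_y = 0: A_y + T·sin67° − 2900 = 0 → A_y = 2900 − 1976.75 × 0.920505 = 1080 lb.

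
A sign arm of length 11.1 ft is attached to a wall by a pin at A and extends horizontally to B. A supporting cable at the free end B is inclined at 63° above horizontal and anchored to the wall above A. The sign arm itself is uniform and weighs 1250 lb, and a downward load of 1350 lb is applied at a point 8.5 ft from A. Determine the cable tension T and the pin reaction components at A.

T = 1862 lb, A_x = 845.2 lb, A_y = 941.2 lb

ΣM about A: T·sin63°·11.1 − 1250·5.55 − 1350·8.5 = 0 → T = 18412.5/(11.1·0.891007) = 1861.7 ≈ 1862 lb.
ΣF_x = 0: A_x − T·cos63° = 0 → A_x = 1861.7 × 0.45399 = 845.2 lb.
ΣF_y = 0: A_y + T·sin63° − 1250 − 1350 = 0 → A_y = 2600 − 1861.7 × 0.891007 = 941.2 lb.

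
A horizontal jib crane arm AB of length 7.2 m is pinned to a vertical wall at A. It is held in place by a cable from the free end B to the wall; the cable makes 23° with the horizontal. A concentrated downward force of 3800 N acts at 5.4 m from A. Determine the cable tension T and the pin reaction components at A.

ΣM about A: T·sin23°·7.2 − 3800·5.4 = 0 → T = 20520/(7.2·0.390731) = 7294.02 ≈ 7294 N.
ΣF_x = 0: A_x − T·cos23° = 0 → A_x = 7294.02 × 0.920505 = 6714 N.
ΣF_y = 0: A_y + T·sin23° − 3800 = 0 → A_y = 3800 − 7294.02 × 0.390731 = 950.0 N.

T = 7294 N, A_x = 6714 N, A_y = 950.0 N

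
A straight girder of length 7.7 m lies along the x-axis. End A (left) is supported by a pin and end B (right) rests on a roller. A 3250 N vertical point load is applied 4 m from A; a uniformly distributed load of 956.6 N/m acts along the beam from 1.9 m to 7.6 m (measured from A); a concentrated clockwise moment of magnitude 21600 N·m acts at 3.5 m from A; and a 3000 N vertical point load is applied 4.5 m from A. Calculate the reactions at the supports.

Resultant of the distributed load: 956.6 × 5.7 = 5452.62 N at 4.75 m from A.
Moments about A: B_y·7.7 − 3250·4 − (956.6·5.7)·4.75 − 21600 − 3000·4.5 = 0 → B_y = 73999.945/7.7 = 9610.38 ≈ 9610 N.
ΣF_y = 0: A_y + 9610.38 − 3250 − 956.6·5.7 − 3000 = 0 → A_y = 2092 N.
ΣF_x = 0: no horizontal applied forces, so A_x = 0.

A_x = 0, A_y = 2092 N, B_y = 9610 N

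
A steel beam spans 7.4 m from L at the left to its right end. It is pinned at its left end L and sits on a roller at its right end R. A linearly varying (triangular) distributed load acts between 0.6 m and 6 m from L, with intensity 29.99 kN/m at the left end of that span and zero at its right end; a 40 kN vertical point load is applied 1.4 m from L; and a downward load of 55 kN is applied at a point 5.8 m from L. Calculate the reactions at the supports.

Resultant of the triangular load: ½ × 29.99 × 5.4 = 80.973 kN, acting at 2.4 m from L (one-third of the span from the peak).
Taking moments about L: R_y·7.4 − (½·29.99·5.4)·2.4 − 40·1.4 − 55·5.8 = 0 → R_y = 569.3352/7.4 = 76.9372 ≈ 76.94 kN.
ΣF_y = 0: L_y + 76.9372 − ½·29.99·5.4 − 40 − 55 = 0 → L_y = 99.04 kN.
ΣF_x = 0: no horizontal applied forces, so L_x = 0.

L_x = 0, L_y = 99.04 kN, R_y = 76.94 kN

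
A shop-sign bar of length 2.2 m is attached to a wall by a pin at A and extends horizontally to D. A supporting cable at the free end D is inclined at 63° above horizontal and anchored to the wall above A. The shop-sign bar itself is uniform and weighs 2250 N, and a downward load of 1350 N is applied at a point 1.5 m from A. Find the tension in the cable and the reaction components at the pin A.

ΣM about A: T·sin63°·2.2 − 2250·1.1 − 1350·1.5 = 0 → T = 4500/(2.2·0.891007) = 2295.67 ≈ 2296 N.
ΣF_x = 0: A_x − T·cos63° = 0 → A_x = 2295.67 × 0.45399 = 1042 N.
ΣF_y = 0: A_y + T·sin63° − 2250 − 1350 = 0 → A_y = 3600 − 2295.67 × 0.891007 = 1555 N.

T = 2296 N, A_x = 1042 N, A_y = 1555 N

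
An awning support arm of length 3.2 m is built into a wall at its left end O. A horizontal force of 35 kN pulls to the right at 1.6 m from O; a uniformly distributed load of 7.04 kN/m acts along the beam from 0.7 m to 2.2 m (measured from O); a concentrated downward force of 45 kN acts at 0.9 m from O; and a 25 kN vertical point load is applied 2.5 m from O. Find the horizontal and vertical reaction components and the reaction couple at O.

O_x = -35.00 kN, O_y = 80.56 kN, M_O = 118.3 kN·m

Resultant of the distributed load: 7.04 × 1.5 = 10.56 kN at 1.45 m from O.
ΣF_x = 0: O_x + 35 = 0 → O_x = -35.00 kN.
ΣF_y = 0: O_y − 7.04·1.5 − 45 − 25 = 0 → O_y = 80.56 kN.
ΣM about O: M_O − (7.04·1.5)·1.45 − 45·0.9 − 25·2.5 = 0 → M_O = 118.3 kN·m.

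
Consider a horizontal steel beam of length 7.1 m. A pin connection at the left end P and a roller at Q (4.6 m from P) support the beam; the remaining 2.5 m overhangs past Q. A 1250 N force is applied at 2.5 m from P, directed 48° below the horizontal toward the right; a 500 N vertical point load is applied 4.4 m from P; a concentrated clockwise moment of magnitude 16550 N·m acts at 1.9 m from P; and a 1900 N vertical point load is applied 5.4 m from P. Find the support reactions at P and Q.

Moments about P: Q_y·4.6 − 1250·sin48°·2.5 − 500·4.4 − 16550 − 1900·5.4 = 0 → Q_y = 31332.3/4.6 = 6811.37 ≈ 6811 N.
ΣF_y = 0: P_y + 6811.37 − 1250·sin48° − 500 − 1900 = 0 → P_y = -3482 N.
ΣF_x = 0: P_x + 1250·cos48° = 0 → P_x = -836.4 N.

P_x = -836.4 N, P_y = -3482 N, Q_y = 6811 N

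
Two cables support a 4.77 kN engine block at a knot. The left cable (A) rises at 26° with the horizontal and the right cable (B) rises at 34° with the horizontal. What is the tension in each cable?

ΣF_x = 0: −T_A·cos26° + T_B·cos34° = 0 → T_B = 1.08414·T_A.
ΣF_y = 0: T_A·sin26° + T_B·sin34° = 4.77.
Substitute: T_A·(0.438371 + 1.08414·0.559193) = 4.77 → T_A = 4.56628 ≈ 4.566 kN.
Then T_B = 1.08414 × 4.56628 = 4.950 kN.

T_A = 4.566 kN, T_B = 4.950 kN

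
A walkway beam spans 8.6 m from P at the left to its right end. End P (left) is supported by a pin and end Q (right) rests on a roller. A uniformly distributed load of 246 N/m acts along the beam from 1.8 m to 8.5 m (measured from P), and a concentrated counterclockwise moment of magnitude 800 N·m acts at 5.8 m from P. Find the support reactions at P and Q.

P_x = 0, P_y = 754.2 N, Q_y = 894.0 N

Resultant of the distributed load: 246 × 6.7 = 1648.2 N at 5.15 m from P.
Moments about P: Q_y·8.6 − (246·6.7)·5.15 + 800 = 0 → Q_y = 7688.23/8.6 = 893.98 ≈ 894.0 N.
ΣF_y = 0: P_y + 893.98 − 246·6.7 = 0 → P_y = 754.2 N.
ΣF_x = 0: no horizontal applied forces, so P_x = 0.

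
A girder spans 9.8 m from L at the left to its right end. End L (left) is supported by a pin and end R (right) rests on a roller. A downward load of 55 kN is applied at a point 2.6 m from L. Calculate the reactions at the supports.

ΣM about L: R_y·9.8 − 55·2.6 = 0 → R_y = 143/9.8 = 14.5918 ≈ 14.59 kN.
ΣF_y = 0: L_y + 14.5918 − 55 = 0 → L_y = 40.41 kN.
ΣF_x = 0: no horizontal applied forces, so L_x = 0.

L_x = 0, L_y = 40.41 kN, R_y = 14.59 kN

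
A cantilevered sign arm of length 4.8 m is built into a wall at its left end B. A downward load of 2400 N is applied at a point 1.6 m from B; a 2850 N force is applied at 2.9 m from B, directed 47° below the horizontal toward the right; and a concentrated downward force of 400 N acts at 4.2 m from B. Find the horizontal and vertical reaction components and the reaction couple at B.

ΣF_x = 0: B_x + 2850·cos47° = 0 → B_x = -1944 N.
ΣF_y = 0: B_y − 2400 − 2850·sin47° − 400 = 0 → B_y = 4884 N.
ΣM about B: M_B − 2400·1.6 − 2850·sin47°·2.9 − 400·4.2 = 0 → M_B = 11560 N·m.

B_x = -1944 N, B_y = 4884 N, M_B = 11560 N·m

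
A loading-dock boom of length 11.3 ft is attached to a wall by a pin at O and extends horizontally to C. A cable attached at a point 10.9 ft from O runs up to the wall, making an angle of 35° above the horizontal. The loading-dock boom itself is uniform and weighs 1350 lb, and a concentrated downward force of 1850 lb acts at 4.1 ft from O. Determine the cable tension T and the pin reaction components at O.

ΣM about O: T·sin35°·10.9 − 1350·5.65 − 1850·4.1 = 0 → T = 15212.5/(10.9·0.573576) = 2433.23 ≈ 2433 lb.
ΣF_x = 0: O_x − T·cos35° = 0 → O_x = 2433.23 × 0.819152 = 1993 lb.
ΣF_y = 0: O_y + T·sin35° − 1350 − 1850 = 0 → O_y = 3200 − 2433.23 × 0.573576 = 1804 lb.

T = 2433 lb, O_x = 1993 lb, O_y = 1804 lb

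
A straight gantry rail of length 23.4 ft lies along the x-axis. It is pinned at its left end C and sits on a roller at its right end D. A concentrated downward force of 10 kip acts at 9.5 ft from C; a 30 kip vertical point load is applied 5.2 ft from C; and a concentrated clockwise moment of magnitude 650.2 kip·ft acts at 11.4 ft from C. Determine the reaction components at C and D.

Taking moments about C: D_y·23.4 − 10·9.5 − 30·5.2 − 650.2 = 0 → D_y = 901.2/23.4 = 38.5128 ≈ 38.51 kip.
ΣF_y = 0: C_y + 38.5128 − 10 − 30 = 0 → C_y = 1.487 kip.
ΣF_x = 0: no horizontal applied forces, so C_x = 0.

C_x = 0, C_y = 1.487 kip, D_y = 38.51 kip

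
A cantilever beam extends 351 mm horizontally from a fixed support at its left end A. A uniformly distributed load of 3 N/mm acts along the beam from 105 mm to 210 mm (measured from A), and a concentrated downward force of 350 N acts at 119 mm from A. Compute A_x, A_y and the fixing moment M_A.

Resultant of the distributed load: 3 × 105 = 315 N at 157.5 mm from A.
ΣF_x = 0: A_x = 0.
ΣF_y = 0: A_y − 3·105 − 350 = 0 → A_y = 665.0 N.
ΣM about A: M_A − (3·105)·157.5 − 350·119 = 0 → M_A = 91260 N·mm.

A_x = 0, A_y = 665.0 N, M_A = 91260 N·mm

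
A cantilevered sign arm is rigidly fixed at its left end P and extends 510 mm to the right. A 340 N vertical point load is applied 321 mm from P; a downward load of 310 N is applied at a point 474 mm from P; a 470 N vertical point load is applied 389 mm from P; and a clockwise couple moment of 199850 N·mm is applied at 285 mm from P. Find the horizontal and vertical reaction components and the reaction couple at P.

ΣF_x = 0: P_x = 0.
ΣF_y = 0: P_y − 340 − 310 − 470 = 0 → P_y = 1120 N.
ΣM about P: M_P − 340·321 − 310·474 − 470·389 − 199850 = 0 → M_P = 638800 N·mm.

P_x = 0, P_y = 1120 N, M_P = 638800 N·mm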